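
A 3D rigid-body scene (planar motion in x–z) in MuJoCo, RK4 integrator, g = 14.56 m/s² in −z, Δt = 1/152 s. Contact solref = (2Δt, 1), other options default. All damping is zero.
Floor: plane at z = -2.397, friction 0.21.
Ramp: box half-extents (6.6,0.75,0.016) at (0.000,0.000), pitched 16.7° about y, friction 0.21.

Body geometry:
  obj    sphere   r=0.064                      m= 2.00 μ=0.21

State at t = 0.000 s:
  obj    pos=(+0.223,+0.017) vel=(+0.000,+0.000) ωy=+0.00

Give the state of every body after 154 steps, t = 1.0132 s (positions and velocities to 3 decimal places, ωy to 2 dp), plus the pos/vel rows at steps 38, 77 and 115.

State at t = 1.0132 s:
  obj    pos=(+1.692,-0.424) vel=(+2.900,-0.870) ωy=+47.30

Key-timestep trajectory:
   step    t(s)  obj.x    obj.z    obj.vx   obj.vz 
     38  0.2500   +0.312  -0.010  +0.716  -0.215
     77  0.5066   +0.590  -0.094  +1.450  -0.435
    115  0.7566   +1.042  -0.229  +2.166  -0.650


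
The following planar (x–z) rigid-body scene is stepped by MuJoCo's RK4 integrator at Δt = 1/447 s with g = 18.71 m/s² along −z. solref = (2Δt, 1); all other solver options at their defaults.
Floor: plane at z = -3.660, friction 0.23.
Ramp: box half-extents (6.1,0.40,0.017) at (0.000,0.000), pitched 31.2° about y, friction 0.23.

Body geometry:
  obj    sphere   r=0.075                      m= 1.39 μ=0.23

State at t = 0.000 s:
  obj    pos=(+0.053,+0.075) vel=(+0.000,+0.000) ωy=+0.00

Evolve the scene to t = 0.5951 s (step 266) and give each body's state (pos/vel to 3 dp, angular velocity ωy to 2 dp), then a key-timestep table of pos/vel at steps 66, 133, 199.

State at t = 0.5951 s:
  obj    pos=(+1.102,-0.560) vel=(+3.524,-2.134) ωy=+54.92

Key-timestep trajectory:
   step    t(s)  obj.x    obj.z    obj.vx   obj.vz 
     66  0.1477   +0.118  +0.036  +0.875  -0.530
    133  0.2975   +0.315  -0.083  +1.762  -1.067
    199  0.4452   +0.640  -0.280  +2.637  -1.597


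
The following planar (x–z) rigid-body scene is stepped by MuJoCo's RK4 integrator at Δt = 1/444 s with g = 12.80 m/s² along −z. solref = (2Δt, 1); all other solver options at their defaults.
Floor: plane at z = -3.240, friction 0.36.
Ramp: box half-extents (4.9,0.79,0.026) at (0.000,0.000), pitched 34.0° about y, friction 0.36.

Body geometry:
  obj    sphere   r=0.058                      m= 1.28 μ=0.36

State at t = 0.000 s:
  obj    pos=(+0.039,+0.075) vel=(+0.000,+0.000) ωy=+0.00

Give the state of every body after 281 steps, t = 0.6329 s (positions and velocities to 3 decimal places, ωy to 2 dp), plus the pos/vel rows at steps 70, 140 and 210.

State at t = 0.6329 s:
  obj    pos=(+0.888,-0.498) vel=(+2.683,-1.809) ωy=+55.78

Key-timestep trajectory:
   step    t(s)  obj.x    obj.z    obj.vx   obj.vz 
     70  0.1577   +0.092  +0.039  +0.668  -0.451
    140  0.3153   +0.250  -0.067  +1.337  -0.902
    210  0.4730   +0.513  -0.245  +2.005  -1.352


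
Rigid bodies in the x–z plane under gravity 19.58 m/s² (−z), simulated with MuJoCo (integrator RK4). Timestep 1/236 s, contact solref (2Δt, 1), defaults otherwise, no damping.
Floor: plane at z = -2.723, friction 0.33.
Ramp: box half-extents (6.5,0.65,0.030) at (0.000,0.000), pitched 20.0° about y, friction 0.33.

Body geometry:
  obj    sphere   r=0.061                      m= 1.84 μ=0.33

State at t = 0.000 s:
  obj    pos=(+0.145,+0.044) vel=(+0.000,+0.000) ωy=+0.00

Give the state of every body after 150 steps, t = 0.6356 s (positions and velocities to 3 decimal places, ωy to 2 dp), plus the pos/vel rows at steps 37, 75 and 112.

State at t = 0.6356 s:
  obj    pos=(+1.053,-0.286) vel=(+2.857,-1.040) ωy=+49.83

Key-timestep trajectory:
   step    t(s)  obj.x    obj.z    obj.vx   obj.vz 
     37  0.1568   +0.200  +0.024  +0.705  -0.257
     75  0.3178   +0.372  -0.039  +1.429  -0.520
    112  0.4746   +0.651  -0.140  +2.133  -0.776


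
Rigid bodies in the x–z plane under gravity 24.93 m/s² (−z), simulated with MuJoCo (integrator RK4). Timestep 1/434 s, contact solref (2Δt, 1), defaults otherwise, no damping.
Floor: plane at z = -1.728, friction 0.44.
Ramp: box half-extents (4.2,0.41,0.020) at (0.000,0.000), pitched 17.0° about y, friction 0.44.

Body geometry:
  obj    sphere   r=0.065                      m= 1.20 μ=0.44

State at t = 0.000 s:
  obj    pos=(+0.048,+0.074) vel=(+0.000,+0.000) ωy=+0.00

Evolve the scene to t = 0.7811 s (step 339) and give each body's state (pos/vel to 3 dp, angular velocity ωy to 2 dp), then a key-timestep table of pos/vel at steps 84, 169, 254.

State at t = 0.7811 s:
  obj    pos=(+1.567,-0.390) vel=(+3.889,-1.189) ωy=+62.56

Key-timestep trajectory:
   step    t(s)  obj.x    obj.z    obj.vx   obj.vz 
     84  0.1935   +0.141  +0.046  +0.964  -0.295
    169  0.3894   +0.426  -0.041  +1.939  -0.593
    254  0.5853   +0.901  -0.187  +2.914  -0.891


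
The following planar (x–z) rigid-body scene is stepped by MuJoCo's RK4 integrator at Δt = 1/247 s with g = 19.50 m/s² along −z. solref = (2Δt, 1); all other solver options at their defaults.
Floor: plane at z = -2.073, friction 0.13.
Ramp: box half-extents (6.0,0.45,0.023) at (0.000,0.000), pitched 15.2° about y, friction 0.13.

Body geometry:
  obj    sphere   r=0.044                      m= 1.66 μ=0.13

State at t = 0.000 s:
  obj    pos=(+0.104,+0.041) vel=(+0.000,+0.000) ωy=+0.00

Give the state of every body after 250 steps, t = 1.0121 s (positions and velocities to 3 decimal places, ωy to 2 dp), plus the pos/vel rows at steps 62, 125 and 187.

State at t = 1.0121 s:
  obj    pos=(+1.909,-0.449) vel=(+3.567,-0.969) ωy=+83.99

Key-timestep trajectory:
   step    t(s)  obj.x    obj.z    obj.vx   obj.vz 
     62  0.2510   +0.215  +0.011  +0.885  -0.240
    125  0.5061   +0.555  -0.081  +1.784  -0.485
    187  0.7571   +1.114  -0.233  +2.668  -0.725


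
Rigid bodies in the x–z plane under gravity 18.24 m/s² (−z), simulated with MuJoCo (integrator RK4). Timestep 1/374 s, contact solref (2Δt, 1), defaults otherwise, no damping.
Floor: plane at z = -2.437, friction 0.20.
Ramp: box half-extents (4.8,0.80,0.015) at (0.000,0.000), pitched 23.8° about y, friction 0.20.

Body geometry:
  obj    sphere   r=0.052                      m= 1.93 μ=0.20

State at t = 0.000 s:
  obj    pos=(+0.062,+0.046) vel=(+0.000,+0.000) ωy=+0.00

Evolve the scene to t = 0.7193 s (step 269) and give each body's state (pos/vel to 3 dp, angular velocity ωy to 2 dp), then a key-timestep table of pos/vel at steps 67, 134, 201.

State at t = 0.7193 s:
  obj    pos=(+1.306,-0.503) vel=(+3.460,-1.526) ωy=+72.71

Key-timestep trajectory:
   step    t(s)  obj.x    obj.z    obj.vx   obj.vz 
     67  0.1791   +0.139  +0.012  +0.862  -0.380
    134  0.3583   +0.371  -0.090  +1.724  -0.760
    201  0.5374   +0.757  -0.261  +2.586  -1.140


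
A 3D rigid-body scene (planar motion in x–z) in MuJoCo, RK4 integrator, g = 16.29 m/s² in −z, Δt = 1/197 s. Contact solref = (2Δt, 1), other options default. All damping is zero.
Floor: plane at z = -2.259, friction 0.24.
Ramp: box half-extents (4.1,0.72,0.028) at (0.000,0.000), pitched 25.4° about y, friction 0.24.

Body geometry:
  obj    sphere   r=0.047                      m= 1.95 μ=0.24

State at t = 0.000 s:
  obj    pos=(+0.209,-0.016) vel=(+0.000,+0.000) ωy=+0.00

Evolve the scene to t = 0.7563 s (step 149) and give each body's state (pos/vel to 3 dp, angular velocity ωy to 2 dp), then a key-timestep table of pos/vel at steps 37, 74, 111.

State at t = 0.7563 s:
  obj    pos=(+1.499,-0.629) vel=(+3.410,-1.619) ωy=+80.29

Key-timestep trajectory:
   step    t(s)  obj.x    obj.z    obj.vx   obj.vz 
     37  0.1878   +0.289  -0.054  +0.847  -0.402
     74  0.3756   +0.527  -0.167  +1.694  -0.804
    111  0.5635   +0.925  -0.356  +2.540  -1.206


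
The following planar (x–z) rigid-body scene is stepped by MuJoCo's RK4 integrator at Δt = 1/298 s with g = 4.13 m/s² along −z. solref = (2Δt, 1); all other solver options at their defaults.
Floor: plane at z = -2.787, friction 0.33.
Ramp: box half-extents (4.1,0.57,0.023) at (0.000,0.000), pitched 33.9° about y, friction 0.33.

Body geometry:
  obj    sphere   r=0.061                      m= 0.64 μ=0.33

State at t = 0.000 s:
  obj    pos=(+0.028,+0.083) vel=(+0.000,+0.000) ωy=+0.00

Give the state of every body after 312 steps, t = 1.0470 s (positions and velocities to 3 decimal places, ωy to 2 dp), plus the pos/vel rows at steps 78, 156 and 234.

State at t = 1.0470 s:
  obj    pos=(+0.776,-0.421) vel=(+1.430,-0.961) ωy=+28.24

Key-timestep trajectory:
   step    t(s)  obj.x    obj.z    obj.vx   obj.vz 
     78  0.2617   +0.075  +0.051  +0.358  -0.240
    156  0.5235   +0.215  -0.043  +0.715  -0.480
    234  0.7852   +0.449  -0.200  +1.072  -0.721


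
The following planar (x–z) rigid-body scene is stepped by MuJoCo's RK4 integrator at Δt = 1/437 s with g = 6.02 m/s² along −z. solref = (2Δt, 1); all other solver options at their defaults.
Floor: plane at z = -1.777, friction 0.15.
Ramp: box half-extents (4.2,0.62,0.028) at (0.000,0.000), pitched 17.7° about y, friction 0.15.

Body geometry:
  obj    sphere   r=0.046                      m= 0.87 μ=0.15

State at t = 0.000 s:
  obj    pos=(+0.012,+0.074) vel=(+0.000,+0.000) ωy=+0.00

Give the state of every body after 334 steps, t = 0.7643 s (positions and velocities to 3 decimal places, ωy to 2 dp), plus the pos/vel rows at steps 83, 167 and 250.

State at t = 0.7643 s:
  obj    pos=(+0.376,-0.042) vel=(+0.952,-0.304) ωy=+21.72

Key-timestep trajectory:
   step    t(s)  obj.x    obj.z    obj.vx   obj.vz 
     83  0.1899   +0.034  +0.067  +0.237  -0.076
    167  0.3822   +0.103  +0.045  +0.476  -0.152
    250  0.5721   +0.216  +0.009  +0.713  -0.227


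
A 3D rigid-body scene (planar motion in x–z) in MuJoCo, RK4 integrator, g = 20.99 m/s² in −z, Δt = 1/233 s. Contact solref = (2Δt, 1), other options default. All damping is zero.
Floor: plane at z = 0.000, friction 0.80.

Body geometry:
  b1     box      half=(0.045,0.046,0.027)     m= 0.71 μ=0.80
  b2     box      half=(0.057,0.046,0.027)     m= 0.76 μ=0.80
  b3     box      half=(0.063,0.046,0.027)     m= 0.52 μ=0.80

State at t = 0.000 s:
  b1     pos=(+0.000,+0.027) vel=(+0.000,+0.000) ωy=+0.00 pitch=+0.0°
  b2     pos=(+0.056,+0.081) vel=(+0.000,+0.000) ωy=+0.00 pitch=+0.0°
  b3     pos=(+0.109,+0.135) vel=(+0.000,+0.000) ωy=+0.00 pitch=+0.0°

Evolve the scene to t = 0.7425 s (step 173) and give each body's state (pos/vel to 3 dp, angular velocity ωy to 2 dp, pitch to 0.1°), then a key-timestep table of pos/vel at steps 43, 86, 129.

State at t = 0.7425 s:
  b1     pos=(-0.001,+0.027) vel=(-0.001,+0.000) ωy=+0.00 pitch=+0.0°
  b2     pos=(+0.073,+0.062) vel=(+0.000,+0.000) ωy=-0.02 pitch=+52.0°
  b3     pos=(+0.153,+0.063) vel=(+0.000,+0.000) ωy=-0.01 pitch=+42.8°

Key-timestep trajectory:
   step    t(s)  b1.x    b1.z    b1.vx   b1.vz   b2.x    b2.z    b2.vx   b2.vz   b3.x    b3.z    b3.vx   b3.vz 
     43  0.1845   +0.000  +0.027  +0.000  +0.000   +0.083  +0.063  +0.006  +0.002   +0.159  +0.065  +0.010  +0.007
     86  0.3691   +0.000  +0.027  -0.001  +0.000   +0.073  +0.062  +0.000  +0.000   +0.153  +0.063  +0.001  +0.000
    129  0.5536   +0.000  +0.027  -0.001  +0.000   +0.073  +0.062  +0.000  +0.000   +0.153  +0.063  +0.000  +0.000


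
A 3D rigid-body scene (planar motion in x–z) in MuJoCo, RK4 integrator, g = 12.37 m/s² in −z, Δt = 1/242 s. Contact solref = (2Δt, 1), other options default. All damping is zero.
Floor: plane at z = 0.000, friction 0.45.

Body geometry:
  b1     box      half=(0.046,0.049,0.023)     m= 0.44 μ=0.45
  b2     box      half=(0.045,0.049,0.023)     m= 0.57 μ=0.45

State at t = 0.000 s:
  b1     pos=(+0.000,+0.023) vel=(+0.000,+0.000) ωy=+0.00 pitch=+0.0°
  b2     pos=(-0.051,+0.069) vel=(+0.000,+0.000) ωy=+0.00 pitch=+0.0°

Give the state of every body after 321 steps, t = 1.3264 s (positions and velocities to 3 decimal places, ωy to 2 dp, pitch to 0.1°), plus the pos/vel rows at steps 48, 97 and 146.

State at t = 1.3264 s:
  b1     pos=(+0.000,+0.023) vel=(+0.000,+0.000) ωy=+0.00 pitch=+0.0°
  b2     pos=(-0.095,+0.045) vel=(+0.000,+0.000) ωy=+0.00 pitch=-90.0°

Key-timestep trajectory:
   step    t(s)  b1.x    b1.z    b1.vx   b1.vz   b2.x    b2.z    b2.vx   b2.vz 
     48  0.1983   +0.000  +0.023  +0.000  +0.000   -0.077  +0.050  -0.322  +0.040
     97  0.4008   +0.000  +0.023  +0.000  +0.000   -0.110  +0.050  +0.029  -0.005
    146  0.6033   +0.000  +0.023  +0.000  +0.000   -0.093  +0.046  -0.115  -0.066


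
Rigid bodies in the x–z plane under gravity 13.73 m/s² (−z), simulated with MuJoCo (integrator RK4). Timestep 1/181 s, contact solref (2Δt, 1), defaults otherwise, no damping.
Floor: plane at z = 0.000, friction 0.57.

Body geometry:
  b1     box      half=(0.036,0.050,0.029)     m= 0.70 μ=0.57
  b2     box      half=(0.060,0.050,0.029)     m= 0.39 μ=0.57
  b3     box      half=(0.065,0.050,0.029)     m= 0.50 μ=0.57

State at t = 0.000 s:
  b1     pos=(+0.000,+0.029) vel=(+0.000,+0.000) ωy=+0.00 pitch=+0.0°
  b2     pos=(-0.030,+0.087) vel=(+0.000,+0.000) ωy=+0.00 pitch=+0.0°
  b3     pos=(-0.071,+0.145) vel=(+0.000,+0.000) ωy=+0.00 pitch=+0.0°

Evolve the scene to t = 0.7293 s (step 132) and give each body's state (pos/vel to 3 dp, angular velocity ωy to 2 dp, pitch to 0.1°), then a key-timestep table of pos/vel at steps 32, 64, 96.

State at t = 0.7293 s:
  b1     pos=(+0.000,+0.029) vel=(+0.000,+0.000) ωy=+0.00 pitch=+0.0°
  b2     pos=(-0.157,+0.058) vel=(+0.001,+0.000) ωy=+0.00 pitch=-145.1°
  b3     pos=(-0.272,+0.029) vel=(+0.000,+0.000) ωy=+0.00 pitch=+180.0°

Key-timestep trajectory:
   step    t(s)  b1.x    b1.z    b1.vx   b1.vz   b2.x    b2.z    b2.vx   b2.vz   b3.x    b3.z    b3.vx   b3.vz 
     32  0.1768   +0.000  +0.029  +0.000  +0.000   -0.050  +0.084  -0.267  -0.137   -0.120  +0.101  -0.493  -0.820
     64  0.3536   +0.000  +0.029  +0.000  +0.000   -0.112  +0.067  -0.243  +0.016   -0.189  +0.070  -0.244  +0.063
     96  0.5304   +0.000  +0.029  +0.000  +0.000   -0.144  +0.063  -0.096  +0.122   -0.238  +0.062  -0.387  -0.201


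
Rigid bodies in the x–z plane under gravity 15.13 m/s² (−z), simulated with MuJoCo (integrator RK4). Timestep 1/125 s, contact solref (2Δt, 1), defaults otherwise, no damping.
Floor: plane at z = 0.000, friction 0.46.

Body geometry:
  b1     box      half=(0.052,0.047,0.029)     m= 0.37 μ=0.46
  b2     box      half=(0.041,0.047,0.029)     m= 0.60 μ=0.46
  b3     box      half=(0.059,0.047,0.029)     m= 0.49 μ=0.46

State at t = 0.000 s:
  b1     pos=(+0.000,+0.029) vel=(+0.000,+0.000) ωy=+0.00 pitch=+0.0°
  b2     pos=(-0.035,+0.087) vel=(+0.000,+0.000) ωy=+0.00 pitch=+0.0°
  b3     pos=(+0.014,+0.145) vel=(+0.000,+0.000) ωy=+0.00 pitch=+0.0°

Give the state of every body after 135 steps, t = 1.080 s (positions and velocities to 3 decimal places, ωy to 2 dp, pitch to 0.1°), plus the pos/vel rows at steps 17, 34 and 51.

State at t = 1.080 s:
  b1     pos=(+0.000,+0.029) vel=(+0.000,+0.000) ωy=+0.00 pitch=+0.0°
  b2     pos=(-0.035,+0.087) vel=(+0.000,+0.000) ωy=+0.00 pitch=+0.0°
  b3     pos=(+0.155,+0.029) vel=(+0.000,+0.000) ωy=+0.00 pitch=+180.0°

Key-timestep trajectory:
   step    t(s)  b1.x    b1.z    b1.vx   b1.vz   b2.x    b2.z    b2.vx   b2.vz   b3.x    b3.z    b3.vx   b3.vz 
     17  0.1360   +0.000  +0.029  -0.001  +0.000   -0.035  +0.087  -0.001  +0.000   +0.030  +0.134  +0.239  -0.271
     34  0.2720   +0.000  +0.029  -0.001  +0.000   -0.035  +0.087  -0.001  +0.000   +0.072  +0.117  +0.440  -0.187
     51  0.4080   +0.000  +0.029  +0.000  +0.000   -0.035  +0.087  +0.000  +0.000   +0.151  +0.023  +0.350  -0.144


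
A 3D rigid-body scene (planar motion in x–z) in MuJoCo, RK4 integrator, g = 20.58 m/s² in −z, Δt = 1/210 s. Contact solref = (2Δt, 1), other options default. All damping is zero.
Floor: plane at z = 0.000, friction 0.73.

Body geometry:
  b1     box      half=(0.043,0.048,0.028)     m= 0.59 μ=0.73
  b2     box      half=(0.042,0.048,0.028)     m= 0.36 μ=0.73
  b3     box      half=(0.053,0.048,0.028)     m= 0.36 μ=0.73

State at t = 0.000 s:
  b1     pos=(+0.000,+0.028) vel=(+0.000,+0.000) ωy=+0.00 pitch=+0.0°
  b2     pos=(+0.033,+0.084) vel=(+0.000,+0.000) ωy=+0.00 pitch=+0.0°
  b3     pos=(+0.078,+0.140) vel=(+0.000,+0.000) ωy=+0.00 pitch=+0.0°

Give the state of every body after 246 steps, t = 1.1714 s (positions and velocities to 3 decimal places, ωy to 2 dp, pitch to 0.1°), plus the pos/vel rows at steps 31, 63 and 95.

State at t = 1.1714 s:
  b1     pos=(+0.000,+0.028) vel=(+0.000,+0.000) ωy=+0.00 pitch=+0.0°
  b2     pos=(+0.076,+0.042) vel=(+0.000,+0.000) ωy=+0.00 pitch=+90.0°
  b3     pos=(+0.256,+0.028) vel=(+0.000,+0.000) ωy=+0.00 pitch=+180.0°

Key-timestep trajectory:
   step    t(s)  b1.x    b1.z    b1.vx   b1.vz   b2.x    b2.z    b2.vx   b2.vz   b3.x    b3.z    b3.vx   b3.vz 
     31  0.1476   +0.000  +0.028  +0.000  +0.000   +0.054  +0.084  +0.343  -0.159   +0.126  +0.096  +0.583  -1.032
     63  0.3000   +0.000  +0.028  +0.000  +0.000   +0.076  +0.042  -0.001  +0.001   +0.194  +0.059  +0.183  +0.015
     95  0.4524   +0.000  +0.028  +0.000  +0.000   +0.076  +0.042  +0.000  +0.000   +0.225  +0.055  +0.393  -0.161


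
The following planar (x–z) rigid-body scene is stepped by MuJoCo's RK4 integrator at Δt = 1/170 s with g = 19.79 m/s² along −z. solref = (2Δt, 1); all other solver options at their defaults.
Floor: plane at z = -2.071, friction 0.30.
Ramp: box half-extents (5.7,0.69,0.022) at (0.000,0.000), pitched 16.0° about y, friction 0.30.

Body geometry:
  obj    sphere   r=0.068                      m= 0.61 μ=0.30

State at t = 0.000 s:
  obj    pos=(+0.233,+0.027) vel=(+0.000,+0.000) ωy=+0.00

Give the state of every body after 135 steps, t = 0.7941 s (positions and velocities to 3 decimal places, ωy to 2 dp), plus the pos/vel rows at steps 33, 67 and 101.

State at t = 0.7941 s:
  obj    pos=(+1.414,-0.312) vel=(+2.974,-0.853) ωy=+45.49

Key-timestep trajectory:
   step    t(s)  obj.x    obj.z    obj.vx   obj.vz 
     33  0.1941   +0.304  +0.007  +0.727  -0.209
     67  0.3941   +0.524  -0.057  +1.476  -0.423
    101  0.5941   +0.894  -0.163  +2.225  -0.638


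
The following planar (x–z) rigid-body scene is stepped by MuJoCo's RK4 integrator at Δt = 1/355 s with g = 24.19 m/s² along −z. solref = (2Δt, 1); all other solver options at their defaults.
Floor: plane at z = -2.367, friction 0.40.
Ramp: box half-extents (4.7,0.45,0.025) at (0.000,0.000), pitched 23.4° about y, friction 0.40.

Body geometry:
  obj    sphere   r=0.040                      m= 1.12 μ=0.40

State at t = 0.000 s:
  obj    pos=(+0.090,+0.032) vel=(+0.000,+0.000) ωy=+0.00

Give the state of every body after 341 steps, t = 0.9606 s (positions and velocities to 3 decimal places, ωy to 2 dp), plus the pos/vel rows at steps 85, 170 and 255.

State at t = 0.9606 s:
  obj    pos=(+2.995,-1.225) vel=(+6.049,-2.618) ωy=+164.78

Key-timestep trajectory:
   step    t(s)  obj.x    obj.z    obj.vx   obj.vz 
     85  0.2394   +0.271  -0.046  +1.508  -0.653
    170  0.4789   +0.812  -0.281  +3.016  -1.305
    255  0.7183   +1.715  -0.671  +4.524  -1.958


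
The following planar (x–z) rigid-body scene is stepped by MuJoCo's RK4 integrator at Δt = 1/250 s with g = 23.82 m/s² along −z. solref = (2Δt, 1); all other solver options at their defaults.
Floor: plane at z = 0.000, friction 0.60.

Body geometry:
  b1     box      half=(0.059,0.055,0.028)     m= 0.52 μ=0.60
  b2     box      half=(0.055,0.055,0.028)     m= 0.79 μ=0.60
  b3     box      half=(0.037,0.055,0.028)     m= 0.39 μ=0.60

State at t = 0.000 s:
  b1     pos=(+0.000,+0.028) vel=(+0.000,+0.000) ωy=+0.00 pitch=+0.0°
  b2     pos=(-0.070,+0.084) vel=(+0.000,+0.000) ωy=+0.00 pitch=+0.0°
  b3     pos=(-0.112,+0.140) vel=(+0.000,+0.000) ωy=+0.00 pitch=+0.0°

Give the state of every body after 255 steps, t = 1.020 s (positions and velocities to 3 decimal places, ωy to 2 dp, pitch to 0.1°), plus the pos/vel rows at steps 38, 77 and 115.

State at t = 1.020 s:
  b1     pos=(+0.000,+0.028) vel=(+0.000,+0.000) ωy=+0.00 pitch=+0.0°
  b2     pos=(-0.125,+0.055) vel=(+0.000,+0.000) ωy=+0.00 pitch=-90.0°
  b3     pos=(-0.199,+0.037) vel=(+0.000,+0.000) ωy=+0.00 pitch=-90.0°

Key-timestep trajectory:
   step    t(s)  b1.x    b1.z    b1.vx   b1.vz   b2.x    b2.z    b2.vx   b2.vz   b3.x    b3.z    b3.vx   b3.vz 
     38  0.1520   +0.000  +0.028  +0.000  +0.000   -0.104  +0.061  -0.390  -0.024   -0.192  +0.041  -0.742  -0.209
     77  0.3080   +0.000  +0.028  +0.000  +0.000   -0.137  +0.060  +0.220  -0.086   -0.199  +0.037  +0.000  +0.005
    115  0.4600   +0.000  +0.028  +0.000  +0.000   -0.128  +0.056  -0.055  +0.062   -0.199  +0.037  +0.000  +0.000


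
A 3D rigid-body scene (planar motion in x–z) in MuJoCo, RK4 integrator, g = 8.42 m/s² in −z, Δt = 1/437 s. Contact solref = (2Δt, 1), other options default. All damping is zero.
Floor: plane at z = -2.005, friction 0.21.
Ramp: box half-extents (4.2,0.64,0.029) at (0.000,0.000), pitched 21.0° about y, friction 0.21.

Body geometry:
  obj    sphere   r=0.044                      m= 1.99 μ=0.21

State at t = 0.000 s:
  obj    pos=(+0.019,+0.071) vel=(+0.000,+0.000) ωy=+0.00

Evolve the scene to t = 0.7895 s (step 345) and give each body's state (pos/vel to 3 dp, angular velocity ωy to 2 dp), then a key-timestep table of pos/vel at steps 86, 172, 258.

State at t = 0.7895 s:
  obj    pos=(+0.646,-0.170) vel=(+1.589,-0.610) ωy=+38.67

Key-timestep trajectory:
   step    t(s)  obj.x    obj.z    obj.vx   obj.vz 
     86  0.1968   +0.058  +0.056  +0.396  -0.152
    172  0.3936   +0.175  +0.011  +0.792  -0.304
    258  0.5904   +0.370  -0.064  +1.188  -0.456


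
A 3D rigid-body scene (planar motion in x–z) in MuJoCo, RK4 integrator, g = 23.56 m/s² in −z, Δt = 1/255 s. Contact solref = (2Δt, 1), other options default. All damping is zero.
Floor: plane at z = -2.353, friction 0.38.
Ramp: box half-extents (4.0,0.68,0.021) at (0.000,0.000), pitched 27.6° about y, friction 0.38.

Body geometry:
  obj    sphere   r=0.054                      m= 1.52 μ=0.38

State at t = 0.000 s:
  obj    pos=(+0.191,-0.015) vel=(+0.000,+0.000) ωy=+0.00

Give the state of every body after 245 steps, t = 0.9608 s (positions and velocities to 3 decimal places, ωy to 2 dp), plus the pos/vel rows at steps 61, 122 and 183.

State at t = 0.9608 s:
  obj    pos=(+3.380,-1.682) vel=(+6.638,-3.470) ωy=+138.70

Key-timestep trajectory:
   step    t(s)  obj.x    obj.z    obj.vx   obj.vz 
     61  0.2392   +0.389  -0.119  +1.653  -0.864
    122  0.4784   +0.982  -0.429  +3.306  -1.728
    183  0.7176   +1.970  -0.945  +4.958  -2.592


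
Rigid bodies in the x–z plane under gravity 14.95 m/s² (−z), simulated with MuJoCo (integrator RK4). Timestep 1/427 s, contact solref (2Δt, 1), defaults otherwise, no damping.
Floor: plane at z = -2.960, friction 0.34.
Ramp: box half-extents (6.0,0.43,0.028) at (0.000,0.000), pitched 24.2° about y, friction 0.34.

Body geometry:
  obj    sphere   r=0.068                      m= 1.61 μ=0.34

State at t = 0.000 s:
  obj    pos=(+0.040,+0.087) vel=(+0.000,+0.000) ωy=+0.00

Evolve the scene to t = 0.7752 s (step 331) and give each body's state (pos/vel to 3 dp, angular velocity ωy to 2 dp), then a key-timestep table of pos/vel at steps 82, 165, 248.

State at t = 0.7752 s:
  obj    pos=(+1.240,-0.452) vel=(+3.095,-1.391) ωy=+49.90

Key-timestep trajectory:
   step    t(s)  obj.x    obj.z    obj.vx   obj.vz 
     82  0.1920   +0.114  +0.054  +0.767  -0.345
    165  0.3864   +0.338  -0.047  +1.543  -0.693
    248  0.5808   +0.714  -0.215  +2.319  -1.042


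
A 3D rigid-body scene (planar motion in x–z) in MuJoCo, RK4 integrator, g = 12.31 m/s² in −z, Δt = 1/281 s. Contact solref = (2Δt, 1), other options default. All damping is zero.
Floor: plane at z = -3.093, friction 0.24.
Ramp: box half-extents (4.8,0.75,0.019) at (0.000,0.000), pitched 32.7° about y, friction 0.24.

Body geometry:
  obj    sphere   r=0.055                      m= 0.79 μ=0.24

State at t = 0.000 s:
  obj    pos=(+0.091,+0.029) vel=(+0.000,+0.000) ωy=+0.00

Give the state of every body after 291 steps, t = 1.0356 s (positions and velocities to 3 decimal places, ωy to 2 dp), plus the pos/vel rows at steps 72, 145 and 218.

State at t = 1.0356 s:
  obj    pos=(+2.235,-1.347) vel=(+4.140,-2.658) ωy=+89.42

Key-timestep trajectory:
   step    t(s)  obj.x    obj.z    obj.vx   obj.vz 
     72  0.2562   +0.223  -0.055  +1.024  -0.658
    145  0.5160   +0.624  -0.312  +2.063  -1.324
    218  0.7758   +1.294  -0.743  +3.101  -1.991


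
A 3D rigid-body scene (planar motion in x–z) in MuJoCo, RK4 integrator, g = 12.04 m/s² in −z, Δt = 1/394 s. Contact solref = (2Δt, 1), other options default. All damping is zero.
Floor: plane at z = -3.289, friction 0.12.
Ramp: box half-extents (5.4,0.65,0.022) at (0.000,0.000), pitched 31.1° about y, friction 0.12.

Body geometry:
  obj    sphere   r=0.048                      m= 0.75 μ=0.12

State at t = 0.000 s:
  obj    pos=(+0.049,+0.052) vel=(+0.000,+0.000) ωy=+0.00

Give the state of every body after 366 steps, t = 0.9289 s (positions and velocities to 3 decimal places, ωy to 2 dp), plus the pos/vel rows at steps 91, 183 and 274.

State at t = 0.9289 s:
  obj    pos=(+1.890,-1.058) vel=(+3.956,-2.406) ωy=+59.73

Key-timestep trajectory:
   step    t(s)  obj.x    obj.z    obj.vx   obj.vz 
     91  0.2310   +0.163  -0.016  +0.979  -0.608
    183  0.4645   +0.509  -0.225  +1.993  -1.170
    274  0.6954   +1.081  -0.570  +2.948  -1.831


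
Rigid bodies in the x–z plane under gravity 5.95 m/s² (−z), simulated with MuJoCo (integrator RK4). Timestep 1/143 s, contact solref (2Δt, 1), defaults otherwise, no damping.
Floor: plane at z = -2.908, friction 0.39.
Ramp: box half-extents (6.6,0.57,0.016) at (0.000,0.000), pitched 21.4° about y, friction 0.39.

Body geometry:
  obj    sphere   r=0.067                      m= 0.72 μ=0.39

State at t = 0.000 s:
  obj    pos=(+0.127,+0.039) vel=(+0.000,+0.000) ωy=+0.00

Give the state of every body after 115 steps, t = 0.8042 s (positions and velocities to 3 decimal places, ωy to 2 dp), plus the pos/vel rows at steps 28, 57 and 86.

State at t = 0.8042 s:
  obj    pos=(+0.594,-0.144) vel=(+1.161,-0.455) ωy=+18.61

Key-timestep trajectory:
   step    t(s)  obj.x    obj.z    obj.vx   obj.vz 
     28  0.1958   +0.155  +0.028  +0.283  -0.111
     57  0.3986   +0.242  -0.006  +0.576  -0.226
     86  0.6014   +0.388  -0.063  +0.868  -0.340


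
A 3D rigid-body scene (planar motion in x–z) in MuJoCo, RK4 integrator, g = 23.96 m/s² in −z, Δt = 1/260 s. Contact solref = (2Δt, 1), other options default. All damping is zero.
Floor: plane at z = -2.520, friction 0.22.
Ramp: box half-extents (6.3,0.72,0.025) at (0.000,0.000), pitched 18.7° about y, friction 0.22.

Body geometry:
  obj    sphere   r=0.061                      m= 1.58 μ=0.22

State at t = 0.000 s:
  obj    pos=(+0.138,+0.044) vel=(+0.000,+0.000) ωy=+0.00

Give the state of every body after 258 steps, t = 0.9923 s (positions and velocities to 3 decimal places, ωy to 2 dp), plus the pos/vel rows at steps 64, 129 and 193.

State at t = 0.9923 s:
  obj    pos=(+2.697,-0.822) vel=(+5.158,-1.746) ωy=+89.25

Key-timestep trajectory:
   step    t(s)  obj.x    obj.z    obj.vx   obj.vz 
     64  0.2462   +0.296  -0.009  +1.280  -0.433
    129  0.4962   +0.778  -0.172  +2.579  -0.873
    193  0.7423   +1.570  -0.441  +3.858  -1.306


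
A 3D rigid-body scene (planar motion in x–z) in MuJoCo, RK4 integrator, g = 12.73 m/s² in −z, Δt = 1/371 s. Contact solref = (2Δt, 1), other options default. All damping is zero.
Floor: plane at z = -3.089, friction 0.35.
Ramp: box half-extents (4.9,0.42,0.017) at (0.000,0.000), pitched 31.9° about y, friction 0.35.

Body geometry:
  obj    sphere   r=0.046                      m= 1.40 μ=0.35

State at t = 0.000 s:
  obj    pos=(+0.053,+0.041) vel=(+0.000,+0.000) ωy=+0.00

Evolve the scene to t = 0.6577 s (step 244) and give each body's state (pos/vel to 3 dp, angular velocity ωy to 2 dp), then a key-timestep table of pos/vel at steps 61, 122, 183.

State at t = 0.6577 s:
  obj    pos=(+0.935,-0.508) vel=(+2.683,-1.670) ωy=+68.69

Key-timestep trajectory:
   step    t(s)  obj.x    obj.z    obj.vx   obj.vz 
     61  0.1644   +0.108  +0.007  +0.671  -0.418
    122  0.3288   +0.274  -0.096  +1.342  -0.835
    183  0.4933   +0.549  -0.268  +2.012  -1.253


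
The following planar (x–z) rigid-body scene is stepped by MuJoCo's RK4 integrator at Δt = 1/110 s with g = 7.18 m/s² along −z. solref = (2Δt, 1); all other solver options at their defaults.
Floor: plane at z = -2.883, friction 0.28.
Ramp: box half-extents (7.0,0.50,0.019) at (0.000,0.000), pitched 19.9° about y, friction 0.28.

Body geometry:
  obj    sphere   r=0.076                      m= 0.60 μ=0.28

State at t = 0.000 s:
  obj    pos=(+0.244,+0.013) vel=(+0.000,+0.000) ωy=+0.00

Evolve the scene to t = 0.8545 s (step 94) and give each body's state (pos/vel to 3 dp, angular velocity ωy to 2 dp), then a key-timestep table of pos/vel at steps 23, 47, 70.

State at t = 0.8545 s:
  obj    pos=(+0.843,-0.204) vel=(+1.403,-0.508) ωy=+19.62

Key-timestep trajectory:
   step    t(s)  obj.x    obj.z    obj.vx   obj.vz 
     23  0.2091   +0.280  +0.000  +0.343  -0.124
     47  0.4273   +0.394  -0.042  +0.701  -0.254
     70  0.6364   +0.576  -0.108  +1.045  -0.378


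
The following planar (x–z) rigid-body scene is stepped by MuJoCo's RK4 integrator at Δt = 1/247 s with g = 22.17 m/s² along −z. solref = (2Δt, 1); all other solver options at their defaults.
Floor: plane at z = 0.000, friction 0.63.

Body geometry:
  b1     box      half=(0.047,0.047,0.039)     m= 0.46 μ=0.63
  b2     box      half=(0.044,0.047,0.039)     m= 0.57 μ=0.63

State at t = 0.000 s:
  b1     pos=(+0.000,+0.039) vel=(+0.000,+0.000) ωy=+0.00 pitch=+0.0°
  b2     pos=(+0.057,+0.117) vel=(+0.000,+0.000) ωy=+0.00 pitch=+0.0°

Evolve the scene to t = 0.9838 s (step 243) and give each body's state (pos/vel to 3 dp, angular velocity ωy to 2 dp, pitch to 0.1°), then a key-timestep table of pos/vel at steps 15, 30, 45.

State at t = 0.9838 s:
  b1     pos=(+0.000,+0.039) vel=(+0.000,+0.000) ωy=+0.00 pitch=+0.0°
  b2     pos=(+0.102,+0.044) vel=(+0.000,+0.000) ωy=+0.00 pitch=+90.0°

Key-timestep trajectory:
   step    t(s)  b1.x    b1.z    b1.vx   b1.vz   b2.x    b2.z    b2.vx   b2.vz 
     15  0.0607   +0.000  +0.039  -0.001  +0.000   +0.063  +0.115  +0.214  -0.091
     30  0.1215   +0.000  +0.039  +0.000  +0.000   +0.083  +0.096  +0.405  -0.662
     45  0.1822   +0.000  +0.039  +0.000  +0.000   +0.103  +0.041  -0.056  +0.177


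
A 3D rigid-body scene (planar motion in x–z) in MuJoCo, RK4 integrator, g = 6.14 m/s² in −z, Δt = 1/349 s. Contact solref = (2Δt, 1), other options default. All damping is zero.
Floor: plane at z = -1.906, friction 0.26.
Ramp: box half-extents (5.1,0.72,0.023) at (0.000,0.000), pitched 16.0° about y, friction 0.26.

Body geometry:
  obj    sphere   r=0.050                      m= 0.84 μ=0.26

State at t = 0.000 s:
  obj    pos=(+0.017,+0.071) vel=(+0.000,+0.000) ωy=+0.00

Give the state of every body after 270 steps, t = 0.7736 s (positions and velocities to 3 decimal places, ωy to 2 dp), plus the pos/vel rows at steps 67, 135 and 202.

State at t = 0.7736 s:
  obj    pos=(+0.365,-0.029) vel=(+0.899,-0.258) ωy=+18.70

Key-timestep trajectory:
   step    t(s)  obj.x    obj.z    obj.vx   obj.vz 
     67  0.1920   +0.038  +0.065  +0.223  -0.064
    135  0.3868   +0.104  +0.046  +0.450  -0.129
    202  0.5788   +0.212  +0.015  +0.673  -0.193


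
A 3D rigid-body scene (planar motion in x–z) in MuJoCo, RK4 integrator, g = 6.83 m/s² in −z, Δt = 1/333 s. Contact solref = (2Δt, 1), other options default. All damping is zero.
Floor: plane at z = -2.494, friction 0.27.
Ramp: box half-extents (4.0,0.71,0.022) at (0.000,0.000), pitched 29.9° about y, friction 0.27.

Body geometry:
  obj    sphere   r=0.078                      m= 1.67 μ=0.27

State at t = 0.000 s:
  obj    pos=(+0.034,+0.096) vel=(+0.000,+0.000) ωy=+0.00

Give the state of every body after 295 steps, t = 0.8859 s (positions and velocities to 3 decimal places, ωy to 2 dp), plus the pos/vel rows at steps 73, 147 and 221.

State at t = 0.8859 s:
  obj    pos=(+0.861,-0.380) vel=(+1.868,-1.074) ωy=+27.62

Key-timestep trajectory:
   step    t(s)  obj.x    obj.z    obj.vx   obj.vz 
     73  0.2192   +0.085  +0.067  +0.462  -0.266
    147  0.4414   +0.239  -0.022  +0.931  -0.535
    221  0.6637   +0.498  -0.171  +1.399  -0.805


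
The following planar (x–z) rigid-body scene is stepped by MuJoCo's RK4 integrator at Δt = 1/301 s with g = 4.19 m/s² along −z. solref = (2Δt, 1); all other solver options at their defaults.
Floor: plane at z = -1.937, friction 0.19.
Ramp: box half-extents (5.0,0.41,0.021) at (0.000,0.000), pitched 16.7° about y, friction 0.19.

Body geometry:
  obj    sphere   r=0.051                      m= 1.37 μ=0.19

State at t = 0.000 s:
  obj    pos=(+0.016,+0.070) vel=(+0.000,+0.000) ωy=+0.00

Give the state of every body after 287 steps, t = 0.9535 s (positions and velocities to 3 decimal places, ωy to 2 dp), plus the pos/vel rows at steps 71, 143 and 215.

State at t = 0.9535 s:
  obj    pos=(+0.391,-0.042) vel=(+0.785,-0.236) ωy=+16.08

Key-timestep trajectory:
   step    t(s)  obj.x    obj.z    obj.vx   obj.vz 
     71  0.2359   +0.039  +0.063  +0.194  -0.058
    143  0.4751   +0.109  +0.042  +0.391  -0.117
    215  0.7143   +0.226  +0.007  +0.588  -0.177


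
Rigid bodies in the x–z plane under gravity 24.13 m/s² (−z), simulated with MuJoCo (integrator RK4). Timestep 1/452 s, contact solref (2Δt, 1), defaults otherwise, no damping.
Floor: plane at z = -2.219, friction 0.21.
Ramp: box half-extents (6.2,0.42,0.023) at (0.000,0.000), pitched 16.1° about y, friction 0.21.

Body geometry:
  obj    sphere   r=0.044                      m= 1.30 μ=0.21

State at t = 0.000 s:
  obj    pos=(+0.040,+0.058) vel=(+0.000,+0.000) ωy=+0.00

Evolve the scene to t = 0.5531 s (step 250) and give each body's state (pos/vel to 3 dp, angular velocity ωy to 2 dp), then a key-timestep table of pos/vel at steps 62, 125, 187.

State at t = 0.5531 s:
  obj    pos=(+0.743,-0.145) vel=(+2.540,-0.733) ωy=+60.08

Key-timestep trajectory:
   step    t(s)  obj.x    obj.z    obj.vx   obj.vz 
     62  0.1372   +0.083  +0.046  +0.630  -0.182
    125  0.2765   +0.216  +0.007  +1.270  -0.367
    187  0.4137   +0.433  -0.055  +1.900  -0.548


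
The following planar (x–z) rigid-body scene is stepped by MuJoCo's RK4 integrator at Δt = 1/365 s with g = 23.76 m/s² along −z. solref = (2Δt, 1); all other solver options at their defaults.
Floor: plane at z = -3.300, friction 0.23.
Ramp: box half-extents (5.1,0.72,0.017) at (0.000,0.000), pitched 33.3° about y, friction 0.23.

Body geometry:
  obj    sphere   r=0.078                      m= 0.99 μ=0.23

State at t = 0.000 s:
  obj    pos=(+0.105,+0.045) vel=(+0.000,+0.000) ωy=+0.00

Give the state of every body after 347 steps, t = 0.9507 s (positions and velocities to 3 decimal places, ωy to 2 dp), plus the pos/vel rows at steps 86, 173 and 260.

State at t = 0.9507 s:
  obj    pos=(+3.625,-2.267) vel=(+7.404,-4.864) ωy=+113.55

Key-timestep trajectory:
   step    t(s)  obj.x    obj.z    obj.vx   obj.vz 
     86  0.2356   +0.321  -0.097  +1.835  -1.206
    173  0.4740   +0.980  -0.530  +3.692  -2.425
    260  0.7123   +2.081  -1.253  +5.548  -3.644


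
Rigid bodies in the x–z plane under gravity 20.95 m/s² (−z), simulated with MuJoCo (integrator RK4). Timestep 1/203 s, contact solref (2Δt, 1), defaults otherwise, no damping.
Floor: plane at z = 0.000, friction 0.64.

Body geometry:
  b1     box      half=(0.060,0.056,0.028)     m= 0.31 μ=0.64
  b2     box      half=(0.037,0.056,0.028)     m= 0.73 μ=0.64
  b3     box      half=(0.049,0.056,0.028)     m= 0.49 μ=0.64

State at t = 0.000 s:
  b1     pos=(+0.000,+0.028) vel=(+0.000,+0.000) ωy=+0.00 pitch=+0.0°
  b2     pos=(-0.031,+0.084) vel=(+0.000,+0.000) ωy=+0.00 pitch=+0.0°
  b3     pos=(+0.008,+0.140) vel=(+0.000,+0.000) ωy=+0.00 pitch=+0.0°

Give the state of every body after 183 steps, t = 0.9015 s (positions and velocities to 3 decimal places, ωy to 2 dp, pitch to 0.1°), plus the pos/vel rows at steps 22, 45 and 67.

State at t = 0.9015 s:
  b1     pos=(+0.000,+0.028) vel=(+0.000,+0.000) ωy=+0.00 pitch=+0.0°
  b2     pos=(-0.031,+0.084) vel=(+0.000,+0.000) ωy=+0.00 pitch=+0.0°
  b3     pos=(+0.129,+0.028) vel=(+0.000,+0.000) ωy=+0.00 pitch=+180.0°

Key-timestep trajectory:
   step    t(s)  b1.x    b1.z    b1.vx   b1.vz   b2.x    b2.z    b2.vx   b2.vz   b3.x    b3.z    b3.vx   b3.vz 
     22  0.1084   +0.000  +0.028  -0.001  +0.000   -0.031  +0.084  -0.001  +0.000   +0.014  +0.139  +0.127  -0.034
     45  0.2217   +0.000  +0.028  -0.003  +0.000   -0.031  +0.084  -0.004  +0.000   +0.046  +0.105  +0.672  -0.181
     67  0.3300   +0.000  +0.028  +0.000  +0.000   -0.031  +0.084  +0.000  +0.000   +0.118  +0.058  +0.681  -1.342


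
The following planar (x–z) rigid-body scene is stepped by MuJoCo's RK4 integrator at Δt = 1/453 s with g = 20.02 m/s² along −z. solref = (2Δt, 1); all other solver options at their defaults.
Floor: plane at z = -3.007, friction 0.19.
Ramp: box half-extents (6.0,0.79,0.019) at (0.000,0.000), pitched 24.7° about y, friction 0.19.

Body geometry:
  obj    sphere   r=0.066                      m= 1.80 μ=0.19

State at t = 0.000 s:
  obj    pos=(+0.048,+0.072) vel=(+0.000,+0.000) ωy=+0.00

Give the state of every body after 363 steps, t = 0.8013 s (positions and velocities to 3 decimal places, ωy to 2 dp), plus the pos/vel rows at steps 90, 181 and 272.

State at t = 0.8013 s:
  obj    pos=(+1.791,-0.730) vel=(+4.350,-2.001) ωy=+72.54

Key-timestep trajectory:
   step    t(s)  obj.x    obj.z    obj.vx   obj.vz 
     90  0.1987   +0.155  +0.022  +1.079  -0.496
    181  0.3996   +0.481  -0.128  +2.169  -0.998
    272  0.6004   +1.027  -0.379  +3.260  -1.499


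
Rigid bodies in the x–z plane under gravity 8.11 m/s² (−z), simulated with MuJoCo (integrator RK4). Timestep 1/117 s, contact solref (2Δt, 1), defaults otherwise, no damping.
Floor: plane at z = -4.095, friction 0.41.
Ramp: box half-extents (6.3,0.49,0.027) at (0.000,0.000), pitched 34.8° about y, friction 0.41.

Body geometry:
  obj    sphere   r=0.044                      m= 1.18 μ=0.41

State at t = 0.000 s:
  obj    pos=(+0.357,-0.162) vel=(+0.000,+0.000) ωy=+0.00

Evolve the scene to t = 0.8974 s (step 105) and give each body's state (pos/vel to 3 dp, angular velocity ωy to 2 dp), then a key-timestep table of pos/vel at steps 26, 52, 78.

State at t = 0.8974 s:
  obj    pos=(+1.450,-0.922) vel=(+2.436,-1.693) ωy=+67.41

Key-timestep trajectory:
   step    t(s)  obj.x    obj.z    obj.vx   obj.vz 
     26  0.2222   +0.424  -0.208  +0.603  -0.419
     52  0.4444   +0.625  -0.348  +1.207  -0.839
     78  0.6667   +0.961  -0.581  +1.810  -1.258


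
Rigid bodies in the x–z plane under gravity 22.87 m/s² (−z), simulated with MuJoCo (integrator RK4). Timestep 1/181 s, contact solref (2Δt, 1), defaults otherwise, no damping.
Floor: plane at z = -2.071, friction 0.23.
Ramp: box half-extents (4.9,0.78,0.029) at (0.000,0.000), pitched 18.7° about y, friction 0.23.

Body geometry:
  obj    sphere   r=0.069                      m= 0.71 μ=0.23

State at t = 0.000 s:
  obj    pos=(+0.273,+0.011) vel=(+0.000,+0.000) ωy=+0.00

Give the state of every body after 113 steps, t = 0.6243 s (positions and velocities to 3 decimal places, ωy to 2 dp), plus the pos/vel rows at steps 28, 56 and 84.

State at t = 0.6243 s:
  obj    pos=(+1.240,-0.316) vel=(+3.097,-1.048) ωy=+47.38

Key-timestep trajectory:
   step    t(s)  obj.x    obj.z    obj.vx   obj.vz 
     28  0.1547   +0.332  -0.009  +0.768  -0.260
     56  0.3094   +0.511  -0.069  +1.535  -0.520
     84  0.4641   +0.807  -0.170  +2.303  -0.779


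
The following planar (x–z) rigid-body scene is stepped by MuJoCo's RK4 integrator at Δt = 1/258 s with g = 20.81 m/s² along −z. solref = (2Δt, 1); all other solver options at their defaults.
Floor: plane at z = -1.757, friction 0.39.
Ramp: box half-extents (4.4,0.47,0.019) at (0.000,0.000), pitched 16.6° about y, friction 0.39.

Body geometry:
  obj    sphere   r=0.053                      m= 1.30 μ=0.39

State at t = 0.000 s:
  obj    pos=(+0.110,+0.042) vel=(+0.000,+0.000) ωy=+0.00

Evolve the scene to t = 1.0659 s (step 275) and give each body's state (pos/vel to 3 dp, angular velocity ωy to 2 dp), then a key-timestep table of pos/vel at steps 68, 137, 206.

State at t = 1.0659 s:
  obj    pos=(+2.422,-0.647) vel=(+4.338,-1.293) ωy=+85.40

Key-timestep trajectory:
   step    t(s)  obj.x    obj.z    obj.vx   obj.vz 
     68  0.2636   +0.251  +0.000  +1.073  -0.320
    137  0.5310   +0.684  -0.129  +2.161  -0.644
    206  0.7984   +1.407  -0.344  +3.249  -0.969
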